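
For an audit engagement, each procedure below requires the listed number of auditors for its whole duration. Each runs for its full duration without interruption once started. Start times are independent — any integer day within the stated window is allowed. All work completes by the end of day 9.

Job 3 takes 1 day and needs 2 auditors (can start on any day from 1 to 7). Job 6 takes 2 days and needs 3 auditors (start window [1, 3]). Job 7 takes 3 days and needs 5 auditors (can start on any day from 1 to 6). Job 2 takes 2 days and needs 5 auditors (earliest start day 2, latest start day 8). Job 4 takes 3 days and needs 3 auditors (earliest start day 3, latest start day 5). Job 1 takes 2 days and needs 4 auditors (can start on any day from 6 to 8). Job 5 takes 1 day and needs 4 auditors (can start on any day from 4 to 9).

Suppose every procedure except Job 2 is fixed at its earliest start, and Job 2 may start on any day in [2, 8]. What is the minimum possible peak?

Job 2@2: d1:10  d2:13  d3:13  d4:7  d5:3  d6:4  d7:4  d8:0  d9:0 → peak 13
Job 2@3: d1:10  d2:8  d3:13  d4:12  d5:3  d6:4  d7:4  d8:0  d9:0 → peak 13
Job 2@4: d1:10  d2:8  d3:8  d4:12  d5:8  d6:4  d7:4  d8:0  d9:0 → peak 12
Job 2@5: d1:10  d2:8  d3:8  d4:7  d5:8  d6:9  d7:4  d8:0  d9:0 → peak 10
Job 2@6: d1:10  d2:8  d3:8  d4:7  d5:3  d6:9  d7:9  d8:0  d9:0 → peak 10
Job 2@7: d1:10  d2:8  d3:8  d4:7  d5:3  d6:4  d7:9  d8:5  d9:0 → peak 10
Job 2@8: d1:10  d2:8  d3:8  d4:7  d5:3  d6:4  d7:4  d8:5  d9:5 → peak 10
Best is Job 2@5, peak 10.

10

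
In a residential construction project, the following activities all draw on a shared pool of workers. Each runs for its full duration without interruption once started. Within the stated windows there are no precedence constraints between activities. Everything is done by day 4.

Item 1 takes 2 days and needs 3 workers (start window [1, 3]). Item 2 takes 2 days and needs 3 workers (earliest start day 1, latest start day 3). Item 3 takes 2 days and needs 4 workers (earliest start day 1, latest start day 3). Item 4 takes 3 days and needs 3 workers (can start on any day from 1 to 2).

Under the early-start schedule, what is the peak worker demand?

13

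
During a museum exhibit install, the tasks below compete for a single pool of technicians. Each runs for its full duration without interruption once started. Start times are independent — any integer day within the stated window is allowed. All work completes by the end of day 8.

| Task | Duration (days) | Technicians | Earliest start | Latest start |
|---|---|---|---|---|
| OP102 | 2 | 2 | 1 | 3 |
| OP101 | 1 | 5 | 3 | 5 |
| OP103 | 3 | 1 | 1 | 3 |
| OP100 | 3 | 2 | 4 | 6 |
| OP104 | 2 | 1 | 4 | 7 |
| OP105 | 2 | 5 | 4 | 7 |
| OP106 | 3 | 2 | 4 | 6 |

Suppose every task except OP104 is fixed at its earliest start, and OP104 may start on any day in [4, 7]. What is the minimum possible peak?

9

OP104@4: d1:3  d2:3  d3:6  d4:10  d5:10  d6:4  d7:0  d8:0 → peak 10
OP104@5: d1:3  d2:3  d3:6  d4:9  d5:10  d6:5  d7:0  d8:0 → peak 10
OP104@6: d1:3  d2:3  d3:6  d4:9  d5:9  d6:5  d7:1  d8:0 → peak 9
OP104@7: d1:3  d2:3  d3:6  d4:9  d5:9  d6:4  d7:1  d8:1 → peak 9
Best is OP104@6, peak 9.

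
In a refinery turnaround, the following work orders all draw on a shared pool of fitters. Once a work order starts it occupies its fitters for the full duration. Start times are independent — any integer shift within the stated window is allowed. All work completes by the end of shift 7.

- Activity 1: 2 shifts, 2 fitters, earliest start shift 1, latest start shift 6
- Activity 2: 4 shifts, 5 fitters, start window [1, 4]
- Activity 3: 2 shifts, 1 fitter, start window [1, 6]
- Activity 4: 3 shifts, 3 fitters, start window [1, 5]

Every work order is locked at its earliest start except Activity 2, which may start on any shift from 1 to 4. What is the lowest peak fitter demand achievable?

6

Activity 2@1: s1:11  s2:11  s3:8  s4:5  s5:0  s6:0  s7:0 → peak 11
Activity 2@2: s1:6  s2:11  s3:8  s4:5  s5:5  s6:0  s7:0 → peak 11
Activity 2@3: s1:6  s2:6  s3:8  s4:5  s5:5  s6:5  s7:0 → peak 8
Activity 2@4: s1:6  s2:6  s3:3  s4:5  s5:5  s6:5  s7:5 → peak 6
Best is Activity 2@4, peak 6.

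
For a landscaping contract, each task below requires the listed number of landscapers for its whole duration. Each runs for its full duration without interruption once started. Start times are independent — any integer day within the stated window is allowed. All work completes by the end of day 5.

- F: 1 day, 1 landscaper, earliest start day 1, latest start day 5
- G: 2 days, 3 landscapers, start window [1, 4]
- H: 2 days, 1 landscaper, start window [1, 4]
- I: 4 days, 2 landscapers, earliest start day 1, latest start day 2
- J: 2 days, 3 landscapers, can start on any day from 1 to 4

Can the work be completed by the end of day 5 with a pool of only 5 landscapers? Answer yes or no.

no

The minimum achievable peak is 6; 5 < 6, so no feasible schedule stays within the cap.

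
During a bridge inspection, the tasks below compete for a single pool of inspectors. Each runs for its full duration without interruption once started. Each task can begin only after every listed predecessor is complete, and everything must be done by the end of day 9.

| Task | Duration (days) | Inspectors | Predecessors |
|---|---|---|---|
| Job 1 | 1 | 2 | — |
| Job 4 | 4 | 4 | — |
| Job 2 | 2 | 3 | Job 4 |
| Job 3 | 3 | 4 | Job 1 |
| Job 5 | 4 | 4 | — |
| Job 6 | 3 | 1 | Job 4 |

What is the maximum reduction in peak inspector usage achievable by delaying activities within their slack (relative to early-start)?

4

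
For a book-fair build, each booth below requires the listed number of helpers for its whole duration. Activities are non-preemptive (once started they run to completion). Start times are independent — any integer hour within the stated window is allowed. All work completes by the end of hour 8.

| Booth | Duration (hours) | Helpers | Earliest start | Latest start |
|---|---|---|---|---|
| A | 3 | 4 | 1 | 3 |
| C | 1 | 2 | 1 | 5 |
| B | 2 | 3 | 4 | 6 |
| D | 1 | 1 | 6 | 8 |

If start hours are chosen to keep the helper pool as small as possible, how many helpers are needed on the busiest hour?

4

Early-start (A@1, C@1, B@4, D@6) gives peak 6: h1:6  h2:4  h3:4  h4:3  h5:3  h6:1  h7:0  h8:0.
Shift C→4, B→5.
Schedule A@1, C@4, B@5, D@6: h1:4  h2:4  h3:4  h4:2  h5:3  h6:4  h7:0  h8:0 — peak 4.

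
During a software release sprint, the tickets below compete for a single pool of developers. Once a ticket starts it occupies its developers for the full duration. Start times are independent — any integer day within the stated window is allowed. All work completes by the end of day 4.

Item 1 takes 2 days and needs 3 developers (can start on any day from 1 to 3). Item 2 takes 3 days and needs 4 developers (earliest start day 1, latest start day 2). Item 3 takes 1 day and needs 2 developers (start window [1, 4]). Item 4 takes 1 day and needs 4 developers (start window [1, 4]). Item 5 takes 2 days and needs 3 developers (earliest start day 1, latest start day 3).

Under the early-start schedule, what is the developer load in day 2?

10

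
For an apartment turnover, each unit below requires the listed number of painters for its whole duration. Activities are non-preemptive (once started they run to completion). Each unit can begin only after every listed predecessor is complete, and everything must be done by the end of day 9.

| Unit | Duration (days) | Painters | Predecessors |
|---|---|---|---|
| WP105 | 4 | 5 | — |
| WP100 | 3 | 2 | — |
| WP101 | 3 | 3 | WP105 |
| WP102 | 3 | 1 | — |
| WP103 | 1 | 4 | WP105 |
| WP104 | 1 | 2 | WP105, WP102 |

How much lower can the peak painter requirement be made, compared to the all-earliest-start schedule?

3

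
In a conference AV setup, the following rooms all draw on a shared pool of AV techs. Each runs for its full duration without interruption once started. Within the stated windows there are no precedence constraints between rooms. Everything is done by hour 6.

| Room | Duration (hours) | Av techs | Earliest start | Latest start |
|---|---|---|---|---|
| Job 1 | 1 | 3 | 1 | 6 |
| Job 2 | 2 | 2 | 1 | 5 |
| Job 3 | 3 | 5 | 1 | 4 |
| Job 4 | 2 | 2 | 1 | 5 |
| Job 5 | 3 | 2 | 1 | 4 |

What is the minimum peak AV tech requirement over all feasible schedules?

6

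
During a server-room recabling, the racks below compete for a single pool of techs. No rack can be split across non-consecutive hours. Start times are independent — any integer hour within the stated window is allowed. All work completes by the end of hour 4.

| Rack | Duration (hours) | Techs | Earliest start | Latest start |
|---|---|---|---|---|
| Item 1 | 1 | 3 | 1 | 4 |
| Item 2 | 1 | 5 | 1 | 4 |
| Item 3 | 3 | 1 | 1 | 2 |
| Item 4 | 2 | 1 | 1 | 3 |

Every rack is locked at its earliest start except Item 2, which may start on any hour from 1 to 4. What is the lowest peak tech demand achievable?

Item 2@1: h1:10  h2:2  h3:1  h4:0 → peak 10
Item 2@2: h1:5  h2:7  h3:1  h4:0 → peak 7
Item 2@3: h1:5  h2:2  h3:6  h4:0 → peak 6
Item 2@4: h1:5  h2:2  h3:1  h4:5 → peak 5
Best is Item 2@4, peak 5.

5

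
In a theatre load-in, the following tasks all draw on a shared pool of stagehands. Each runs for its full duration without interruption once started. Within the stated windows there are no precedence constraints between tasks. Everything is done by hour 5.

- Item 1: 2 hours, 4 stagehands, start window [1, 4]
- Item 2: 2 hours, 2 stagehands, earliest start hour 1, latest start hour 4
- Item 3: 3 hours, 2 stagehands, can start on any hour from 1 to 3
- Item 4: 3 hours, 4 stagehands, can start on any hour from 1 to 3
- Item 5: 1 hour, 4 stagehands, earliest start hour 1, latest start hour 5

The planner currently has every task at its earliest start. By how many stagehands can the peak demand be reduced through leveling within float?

Early-start peak: h1:16  h2:12  h3:6  h4:0  h5:0 ⇒ 16.
Leveled (Item 1@1, Item 2@1, Item 3@1, Item 4@3, Item 5@4): h1:8  h2:8  h3:6  h4:8  h5:4 ⇒ 8.
Reduction 16 − 8 = 8.

8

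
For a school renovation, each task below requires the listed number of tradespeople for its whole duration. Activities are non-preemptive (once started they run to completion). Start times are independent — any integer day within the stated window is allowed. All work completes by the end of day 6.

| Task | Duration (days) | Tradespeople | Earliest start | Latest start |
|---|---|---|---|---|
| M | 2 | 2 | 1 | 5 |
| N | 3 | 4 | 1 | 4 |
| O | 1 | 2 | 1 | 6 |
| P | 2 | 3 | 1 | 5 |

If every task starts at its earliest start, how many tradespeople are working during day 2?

9

At early start, day 2 has: M, N, P.
Demand: 2 + 4 + 3 = 9.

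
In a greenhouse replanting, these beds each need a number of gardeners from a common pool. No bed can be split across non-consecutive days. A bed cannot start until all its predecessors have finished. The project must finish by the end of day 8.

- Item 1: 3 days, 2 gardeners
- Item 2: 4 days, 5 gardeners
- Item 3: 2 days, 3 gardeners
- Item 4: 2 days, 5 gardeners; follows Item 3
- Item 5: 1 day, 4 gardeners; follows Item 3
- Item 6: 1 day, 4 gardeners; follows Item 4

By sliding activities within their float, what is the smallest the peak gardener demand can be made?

8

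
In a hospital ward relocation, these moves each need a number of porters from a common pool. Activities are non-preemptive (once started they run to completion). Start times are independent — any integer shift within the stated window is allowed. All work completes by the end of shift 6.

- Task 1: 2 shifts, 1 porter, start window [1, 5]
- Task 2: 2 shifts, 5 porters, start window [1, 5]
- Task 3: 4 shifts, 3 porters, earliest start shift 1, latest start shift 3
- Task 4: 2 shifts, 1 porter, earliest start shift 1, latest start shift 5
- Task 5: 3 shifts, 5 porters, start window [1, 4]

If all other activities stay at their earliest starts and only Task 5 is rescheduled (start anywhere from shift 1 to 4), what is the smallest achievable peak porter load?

Task 5@1: s1:15  s2:15  s3:8  s4:3  s5:0  s6:0 → peak 15
Task 5@2: s1:10  s2:15  s3:8  s4:8  s5:0  s6:0 → peak 15
Task 5@3: s1:10  s2:10  s3:8  s4:8  s5:5  s6:0 → peak 10
Task 5@4: s1:10  s2:10  s3:3  s4:8  s5:5  s6:5 → peak 10
Best is Task 5@3, peak 10.

10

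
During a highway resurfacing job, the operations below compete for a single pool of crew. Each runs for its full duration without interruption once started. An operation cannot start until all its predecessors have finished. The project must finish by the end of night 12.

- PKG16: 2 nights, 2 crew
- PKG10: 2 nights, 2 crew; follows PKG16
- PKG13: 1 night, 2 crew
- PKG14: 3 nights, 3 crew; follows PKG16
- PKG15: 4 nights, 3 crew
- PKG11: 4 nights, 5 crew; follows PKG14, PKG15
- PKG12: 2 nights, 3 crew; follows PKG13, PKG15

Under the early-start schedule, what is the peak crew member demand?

Early-start schedule: PKG16@1, PKG10@3, PKG13@1, PKG14@3, PKG15@1, PKG11@6, PKG12@5.
Load per night: night 1: 7, night 2: 5, night 3: 8, night 4: 8, night 5: 6, night 6: 8, night 7: 5, night 8: 5, night 9: 5, night 10: 0, night 11: 0, night 12: 0.
Peak is 8.

8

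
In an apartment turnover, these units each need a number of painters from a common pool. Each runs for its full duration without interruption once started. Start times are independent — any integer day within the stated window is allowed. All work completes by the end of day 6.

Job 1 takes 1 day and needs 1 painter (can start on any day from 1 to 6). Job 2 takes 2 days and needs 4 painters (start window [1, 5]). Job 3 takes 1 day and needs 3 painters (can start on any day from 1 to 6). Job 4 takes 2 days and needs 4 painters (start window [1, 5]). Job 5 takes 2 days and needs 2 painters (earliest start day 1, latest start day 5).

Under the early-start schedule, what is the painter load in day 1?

14

At early start, day 1 has: Job 1, Job 2, Job 3, Job 4, Job 5.
Demand: 1 + 4 + 3 + 4 + 2 = 14.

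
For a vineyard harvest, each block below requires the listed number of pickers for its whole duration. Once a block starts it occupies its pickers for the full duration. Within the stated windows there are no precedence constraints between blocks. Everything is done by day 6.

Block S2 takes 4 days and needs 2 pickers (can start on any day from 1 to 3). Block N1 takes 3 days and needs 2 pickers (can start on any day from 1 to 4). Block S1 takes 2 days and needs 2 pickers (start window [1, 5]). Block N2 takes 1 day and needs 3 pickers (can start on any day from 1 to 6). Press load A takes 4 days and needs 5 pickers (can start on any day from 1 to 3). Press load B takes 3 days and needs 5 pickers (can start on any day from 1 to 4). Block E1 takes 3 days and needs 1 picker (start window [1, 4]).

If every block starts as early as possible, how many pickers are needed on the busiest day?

20

Early-start schedule: Block S2@1, Block N1@1, Block S1@1, Block N2@1, Press load A@1, Press load B@1, Block E1@1.
Load per day: day 1: 20, day 2: 17, day 3: 15, day 4: 7, day 5: 0, day 6: 0.
Peak is 20.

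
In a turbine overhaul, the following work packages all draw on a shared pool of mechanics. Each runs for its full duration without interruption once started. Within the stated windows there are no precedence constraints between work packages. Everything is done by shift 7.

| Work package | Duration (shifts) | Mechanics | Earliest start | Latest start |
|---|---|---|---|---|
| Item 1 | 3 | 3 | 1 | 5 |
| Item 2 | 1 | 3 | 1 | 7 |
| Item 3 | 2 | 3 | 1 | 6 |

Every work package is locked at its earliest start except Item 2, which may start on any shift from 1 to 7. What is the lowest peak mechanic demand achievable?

Item 2@1: s1:9  s2:6  s3:3  s4:0  s5:0  s6:0  s7:0 → peak 9
Item 2@2: s1:6  s2:9  s3:3  s4:0  s5:0  s6:0  s7:0 → peak 9
Item 2@3: s1:6  s2:6  s3:6  s4:0  s5:0  s6:0  s7:0 → peak 6
Item 2@4: s1:6  s2:6  s3:3  s4:3  s5:0  s6:0  s7:0 → peak 6
Item 2@5: s1:6  s2:6  s3:3  s4:0  s5:3  s6:0  s7:0 → peak 6
Item 2@6: s1:6  s2:6  s3:3  s4:0  s5:0  s6:3  s7:0 → peak 6
Item 2@7: s1:6  s2:6  s3:3  s4:0  s5:0  s6:0  s7:3 → peak 6
Best is Item 2@3, peak 6.

6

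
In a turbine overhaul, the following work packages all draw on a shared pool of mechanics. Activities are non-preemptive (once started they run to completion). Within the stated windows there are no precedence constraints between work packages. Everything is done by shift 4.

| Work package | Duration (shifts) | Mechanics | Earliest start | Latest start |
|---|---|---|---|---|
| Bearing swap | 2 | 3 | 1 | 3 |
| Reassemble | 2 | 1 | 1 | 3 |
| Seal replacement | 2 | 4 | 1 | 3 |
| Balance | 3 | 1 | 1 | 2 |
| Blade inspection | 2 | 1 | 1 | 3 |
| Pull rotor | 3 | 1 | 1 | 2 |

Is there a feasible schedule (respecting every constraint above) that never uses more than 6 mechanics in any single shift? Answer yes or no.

The minimum achievable peak is 7; 6 < 7, so no feasible schedule stays within the cap.

no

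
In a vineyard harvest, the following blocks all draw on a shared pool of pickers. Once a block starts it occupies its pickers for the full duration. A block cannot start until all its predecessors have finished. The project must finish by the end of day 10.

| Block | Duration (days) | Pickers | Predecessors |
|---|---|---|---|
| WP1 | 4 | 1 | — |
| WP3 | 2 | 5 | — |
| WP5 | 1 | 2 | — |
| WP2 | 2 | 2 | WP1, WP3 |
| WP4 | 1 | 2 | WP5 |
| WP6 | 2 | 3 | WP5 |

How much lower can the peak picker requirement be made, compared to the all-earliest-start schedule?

Early-start peak: d1:8  d2:11  d3:4  d4:1  d5:2  d6:2  d7:0  d8:0  d9:0  d10:0 ⇒ 11.
Leveled (WP1@1, WP3@5, WP5@1, WP2@7, WP4@2, WP6@3): d1:3  d2:3  d3:4  d4:4  d5:5  d6:5  d7:2  d8:2  d9:0  d10:0 ⇒ 5.
Reduction 11 − 5 = 6.

6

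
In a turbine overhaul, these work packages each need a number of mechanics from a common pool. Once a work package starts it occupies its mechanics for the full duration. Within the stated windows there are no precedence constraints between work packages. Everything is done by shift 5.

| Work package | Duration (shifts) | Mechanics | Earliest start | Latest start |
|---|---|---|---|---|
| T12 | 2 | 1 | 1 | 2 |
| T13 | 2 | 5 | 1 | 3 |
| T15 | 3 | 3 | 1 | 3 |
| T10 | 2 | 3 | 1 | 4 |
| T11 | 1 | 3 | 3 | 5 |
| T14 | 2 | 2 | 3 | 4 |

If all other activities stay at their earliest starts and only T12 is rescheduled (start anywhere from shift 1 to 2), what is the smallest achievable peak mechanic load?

T12@1: s1:12  s2:12  s3:8  s4:2  s5:0 → peak 12
T12@2: s1:11  s2:12  s3:9  s4:2  s5:0 → peak 12
Best is T12@1, peak 12.

12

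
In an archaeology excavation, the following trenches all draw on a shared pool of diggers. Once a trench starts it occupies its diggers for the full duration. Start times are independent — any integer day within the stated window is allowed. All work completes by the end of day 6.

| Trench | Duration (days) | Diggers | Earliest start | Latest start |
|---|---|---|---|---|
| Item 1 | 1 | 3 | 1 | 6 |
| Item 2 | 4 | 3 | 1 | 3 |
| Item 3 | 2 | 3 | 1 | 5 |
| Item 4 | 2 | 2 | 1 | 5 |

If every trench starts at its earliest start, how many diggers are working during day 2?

8

At early start, day 2 has: Item 2, Item 3, Item 4.
Demand: 3 + 3 + 2 = 8.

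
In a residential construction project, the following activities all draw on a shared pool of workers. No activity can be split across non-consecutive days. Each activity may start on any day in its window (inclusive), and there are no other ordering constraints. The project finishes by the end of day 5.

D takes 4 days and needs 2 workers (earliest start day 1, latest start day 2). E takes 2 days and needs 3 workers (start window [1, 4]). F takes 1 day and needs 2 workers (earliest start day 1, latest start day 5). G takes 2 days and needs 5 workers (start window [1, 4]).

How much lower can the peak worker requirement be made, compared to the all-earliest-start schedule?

5

Early-start peak: d1:12  d2:10  d3:2  d4:2  d5:0 ⇒ 12.
Leveled (D@1, E@1, F@1, G@3): d1:7  d2:5  d3:7  d4:7  d5:0 ⇒ 7.
Reduction 12 − 7 = 5.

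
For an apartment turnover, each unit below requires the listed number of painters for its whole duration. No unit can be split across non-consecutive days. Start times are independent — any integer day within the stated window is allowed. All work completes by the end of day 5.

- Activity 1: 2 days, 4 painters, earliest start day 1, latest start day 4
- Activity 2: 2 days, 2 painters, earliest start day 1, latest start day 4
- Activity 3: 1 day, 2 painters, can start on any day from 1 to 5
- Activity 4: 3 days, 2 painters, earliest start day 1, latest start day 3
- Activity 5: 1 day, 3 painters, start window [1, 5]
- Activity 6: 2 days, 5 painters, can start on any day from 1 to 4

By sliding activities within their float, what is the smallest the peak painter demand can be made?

Early-start (Activity 1@1, Activity 2@1, Activity 3@1, Activity 4@1, Activity 5@1, Activity 6@1) gives peak 18: d1:18  d2:13  d3:2  d4:0  d5:0.
Shift Activity 3→3, Activity 4→3, Activity 5→3, Activity 6→4.
Schedule Activity 1@1, Activity 2@1, Activity 3@3, Activity 4@3, Activity 5@3, Activity 6@4: d1:6  d2:6  d3:7  d4:7  d5:7 — peak 7.
Total painter-days = 33 over 5 days ⇒ peak ≥ ⌈33/5⌉ = 7, so 7 is optimal.

7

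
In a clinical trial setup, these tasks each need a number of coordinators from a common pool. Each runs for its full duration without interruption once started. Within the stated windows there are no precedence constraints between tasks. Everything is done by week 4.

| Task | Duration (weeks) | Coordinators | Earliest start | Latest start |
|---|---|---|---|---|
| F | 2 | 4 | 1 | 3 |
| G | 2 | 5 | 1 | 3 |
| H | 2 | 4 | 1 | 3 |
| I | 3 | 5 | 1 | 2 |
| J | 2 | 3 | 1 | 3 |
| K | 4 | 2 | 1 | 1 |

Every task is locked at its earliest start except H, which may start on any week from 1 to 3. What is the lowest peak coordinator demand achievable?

19

H@1: w1:23  w2:23  w3:7  w4:2 → peak 23
H@2: w1:19  w2:23  w3:11  w4:2 → peak 23
H@3: w1:19  w2:19  w3:11  w4:6 → peak 19
Best is H@3, peak 19.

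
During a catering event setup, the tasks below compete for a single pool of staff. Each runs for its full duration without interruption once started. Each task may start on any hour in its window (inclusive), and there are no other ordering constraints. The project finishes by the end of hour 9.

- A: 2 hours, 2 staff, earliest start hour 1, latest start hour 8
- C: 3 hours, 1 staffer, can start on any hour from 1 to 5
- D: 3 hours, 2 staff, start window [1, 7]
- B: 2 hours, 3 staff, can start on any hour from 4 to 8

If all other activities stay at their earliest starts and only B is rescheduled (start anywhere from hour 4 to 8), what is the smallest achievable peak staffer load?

B@4: h1:5  h2:5  h3:3  h4:3  h5:3  h6:0  h7:0  h8:0  h9:0 → peak 5
B@5: h1:5  h2:5  h3:3  h4:0  h5:3  h6:3  h7:0  h8:0  h9:0 → peak 5
B@6: h1:5  h2:5  h3:3  h4:0  h5:0  h6:3  h7:3  h8:0  h9:0 → peak 5
B@7: h1:5  h2:5  h3:3  h4:0  h5:0  h6:0  h7:3  h8:3  h9:0 → peak 5
B@8: h1:5  h2:5  h3:3  h4:0  h5:0  h6:0  h7:0  h8:3  h9:3 → peak 5
Best is B@4, peak 5.

5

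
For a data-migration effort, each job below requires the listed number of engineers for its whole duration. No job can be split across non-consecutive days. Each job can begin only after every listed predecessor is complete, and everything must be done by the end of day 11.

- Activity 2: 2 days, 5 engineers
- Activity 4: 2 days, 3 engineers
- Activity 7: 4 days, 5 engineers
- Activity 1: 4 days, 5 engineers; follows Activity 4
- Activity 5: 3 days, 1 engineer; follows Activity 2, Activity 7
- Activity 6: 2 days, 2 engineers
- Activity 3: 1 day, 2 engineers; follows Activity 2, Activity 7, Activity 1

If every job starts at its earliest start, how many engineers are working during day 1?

15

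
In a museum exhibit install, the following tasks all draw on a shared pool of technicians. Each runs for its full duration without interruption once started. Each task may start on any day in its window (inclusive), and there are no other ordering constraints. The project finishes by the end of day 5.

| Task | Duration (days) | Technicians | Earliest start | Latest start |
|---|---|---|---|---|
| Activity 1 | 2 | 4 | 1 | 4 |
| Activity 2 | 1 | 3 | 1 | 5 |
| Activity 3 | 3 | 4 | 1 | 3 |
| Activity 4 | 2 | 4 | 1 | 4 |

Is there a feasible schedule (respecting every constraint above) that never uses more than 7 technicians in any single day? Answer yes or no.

The minimum achievable peak is 8; 7 < 8, so no feasible schedule stays within the cap.

no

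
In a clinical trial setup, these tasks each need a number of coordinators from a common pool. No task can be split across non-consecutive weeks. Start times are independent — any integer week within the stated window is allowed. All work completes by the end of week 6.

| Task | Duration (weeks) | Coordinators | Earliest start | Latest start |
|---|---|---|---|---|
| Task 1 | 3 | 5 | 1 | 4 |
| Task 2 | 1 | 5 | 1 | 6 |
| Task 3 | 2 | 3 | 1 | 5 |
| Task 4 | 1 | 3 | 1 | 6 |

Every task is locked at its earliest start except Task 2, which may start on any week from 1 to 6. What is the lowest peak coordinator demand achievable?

Task 2@1: w1:16  w2:8  w3:5  w4:0  w5:0  w6:0 → peak 16
Task 2@2: w1:11  w2:13  w3:5  w4:0  w5:0  w6:0 → peak 13
Task 2@3: w1:11  w2:8  w3:10  w4:0  w5:0  w6:0 → peak 11
Task 2@4: w1:11  w2:8  w3:5  w4:5  w5:0  w6:0 → peak 11
Task 2@5: w1:11  w2:8  w3:5  w4:0  w5:5  w6:0 → peak 11
Task 2@6: w1:11  w2:8  w3:5  w4:0  w5:0  w6:5 → peak 11
Best is Task 2@3, peak 11.

11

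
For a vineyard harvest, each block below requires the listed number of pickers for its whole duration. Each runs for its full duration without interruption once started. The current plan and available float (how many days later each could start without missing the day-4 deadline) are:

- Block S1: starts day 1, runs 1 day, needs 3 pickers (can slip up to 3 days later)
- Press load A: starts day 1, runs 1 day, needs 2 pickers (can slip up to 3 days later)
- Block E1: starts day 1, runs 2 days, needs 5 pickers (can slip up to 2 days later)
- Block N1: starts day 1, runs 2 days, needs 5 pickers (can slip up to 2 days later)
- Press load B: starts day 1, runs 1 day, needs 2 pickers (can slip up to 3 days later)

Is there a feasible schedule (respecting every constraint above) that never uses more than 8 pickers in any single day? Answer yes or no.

yes

Schedule Block S1@1, Press load A@2, Block E1@1, Block N1@3, Press load B@3: d1:8  d2:7  d3:7  d4:5 — peak 8 ≤ 8.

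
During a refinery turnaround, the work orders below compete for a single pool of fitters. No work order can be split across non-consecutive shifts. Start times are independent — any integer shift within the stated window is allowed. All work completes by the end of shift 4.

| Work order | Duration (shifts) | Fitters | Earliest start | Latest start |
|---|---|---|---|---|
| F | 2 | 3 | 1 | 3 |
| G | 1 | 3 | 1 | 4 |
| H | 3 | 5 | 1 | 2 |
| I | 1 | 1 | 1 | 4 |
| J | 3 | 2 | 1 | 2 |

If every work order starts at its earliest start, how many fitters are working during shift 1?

At early start, shift 1 has: F, G, H, I, J.
Demand: 3 + 3 + 5 + 1 + 2 = 14.

14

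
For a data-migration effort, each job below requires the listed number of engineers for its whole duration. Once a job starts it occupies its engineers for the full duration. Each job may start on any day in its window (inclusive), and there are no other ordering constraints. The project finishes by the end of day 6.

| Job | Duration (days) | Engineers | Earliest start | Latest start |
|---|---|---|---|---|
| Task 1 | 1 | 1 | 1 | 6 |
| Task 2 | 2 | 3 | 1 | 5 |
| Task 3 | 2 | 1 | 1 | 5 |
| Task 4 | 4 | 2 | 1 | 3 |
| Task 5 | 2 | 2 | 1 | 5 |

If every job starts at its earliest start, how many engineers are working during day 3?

At early start, day 3 has: Task 4.
Demand: 2 = 2.

2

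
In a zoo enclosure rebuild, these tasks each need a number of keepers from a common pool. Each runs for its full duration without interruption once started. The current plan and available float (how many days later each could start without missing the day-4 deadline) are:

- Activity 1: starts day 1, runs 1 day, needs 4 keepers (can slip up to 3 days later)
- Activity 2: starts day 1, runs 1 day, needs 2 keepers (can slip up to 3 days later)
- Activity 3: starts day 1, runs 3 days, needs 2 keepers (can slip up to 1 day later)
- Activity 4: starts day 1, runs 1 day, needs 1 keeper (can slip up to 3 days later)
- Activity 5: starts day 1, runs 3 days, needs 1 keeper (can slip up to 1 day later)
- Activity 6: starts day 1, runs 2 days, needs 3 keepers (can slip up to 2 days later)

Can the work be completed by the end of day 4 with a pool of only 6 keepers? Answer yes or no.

Schedule Activity 1@1, Activity 2@1, Activity 3@2, Activity 4@2, Activity 5@2, Activity 6@3: d1:6  d2:4  d3:6  d4:6 — peak 6 ≤ 6.

yes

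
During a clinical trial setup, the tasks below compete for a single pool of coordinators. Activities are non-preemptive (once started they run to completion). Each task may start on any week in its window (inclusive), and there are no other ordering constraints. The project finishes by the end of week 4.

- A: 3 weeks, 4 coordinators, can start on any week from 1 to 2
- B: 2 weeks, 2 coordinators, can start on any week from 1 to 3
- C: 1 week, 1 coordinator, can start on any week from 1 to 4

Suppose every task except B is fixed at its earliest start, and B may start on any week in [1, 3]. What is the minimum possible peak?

B@1: w1:7  w2:6  w3:4  w4:0 → peak 7
B@2: w1:5  w2:6  w3:6  w4:0 → peak 6
B@3: w1:5  w2:4  w3:6  w4:2 → peak 6
Best is B@2, peak 6.

6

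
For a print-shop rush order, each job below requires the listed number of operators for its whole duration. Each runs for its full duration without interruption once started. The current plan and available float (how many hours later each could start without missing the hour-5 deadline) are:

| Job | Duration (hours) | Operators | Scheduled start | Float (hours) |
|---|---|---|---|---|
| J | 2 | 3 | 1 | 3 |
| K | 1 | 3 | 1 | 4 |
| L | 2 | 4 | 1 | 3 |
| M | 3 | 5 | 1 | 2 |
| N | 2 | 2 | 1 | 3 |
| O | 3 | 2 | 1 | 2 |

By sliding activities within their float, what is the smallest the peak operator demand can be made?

Early-start (J@1, K@1, L@1, M@1, N@1, O@1) gives peak 19: h1:19  h2:16  h3:7  h4:0  h5:0.
Shift L→4, M→3, N→2.
Schedule J@1, K@1, L@4, M@3, N@2, O@1: h1:8  h2:7  h3:9  h4:9  h5:9 — peak 9.
Total operator-hours = 42 over 5 hours ⇒ peak ≥ ⌈42/5⌉ = 9, so 9 is optimal.

9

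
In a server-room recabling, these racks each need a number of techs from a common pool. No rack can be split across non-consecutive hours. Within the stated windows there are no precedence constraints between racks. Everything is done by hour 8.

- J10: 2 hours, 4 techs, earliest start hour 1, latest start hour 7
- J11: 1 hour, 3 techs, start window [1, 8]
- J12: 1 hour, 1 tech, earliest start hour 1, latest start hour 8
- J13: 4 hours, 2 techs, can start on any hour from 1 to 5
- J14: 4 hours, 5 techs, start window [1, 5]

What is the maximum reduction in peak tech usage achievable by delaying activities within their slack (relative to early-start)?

9

Early-start peak: h1:15  h2:11  h3:7  h4:7  h5:0  h6:0  h7:0  h8:0 ⇒ 15.
Leveled (J10@1, J11@3, J12@3, J13@1, J14@5): h1:6  h2:6  h3:6  h4:2  h5:5  h6:5  h7:5  h8:5 ⇒ 6.
Reduction 15 − 6 = 9.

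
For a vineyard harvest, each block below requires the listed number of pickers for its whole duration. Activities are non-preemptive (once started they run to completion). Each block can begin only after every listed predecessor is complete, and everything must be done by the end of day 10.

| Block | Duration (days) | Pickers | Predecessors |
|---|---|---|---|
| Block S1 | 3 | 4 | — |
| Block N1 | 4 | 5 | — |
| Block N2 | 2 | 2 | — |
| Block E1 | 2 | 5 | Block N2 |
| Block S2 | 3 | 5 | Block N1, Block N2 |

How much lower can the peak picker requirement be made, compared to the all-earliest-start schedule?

Early-start peak: d1:11  d2:11  d3:14  d4:10  d5:5  d6:5  d7:5  d8:0  d9:0  d10:0 ⇒ 14.
Leveled (Block S1@1, Block N1@1, Block N2@4, Block E1@6, Block S2@8): d1:9  d2:9  d3:9  d4:7  d5:2  d6:5  d7:5  d8:5  d9:5  d10:5 ⇒ 9.
Reduction 14 − 9 = 5.

5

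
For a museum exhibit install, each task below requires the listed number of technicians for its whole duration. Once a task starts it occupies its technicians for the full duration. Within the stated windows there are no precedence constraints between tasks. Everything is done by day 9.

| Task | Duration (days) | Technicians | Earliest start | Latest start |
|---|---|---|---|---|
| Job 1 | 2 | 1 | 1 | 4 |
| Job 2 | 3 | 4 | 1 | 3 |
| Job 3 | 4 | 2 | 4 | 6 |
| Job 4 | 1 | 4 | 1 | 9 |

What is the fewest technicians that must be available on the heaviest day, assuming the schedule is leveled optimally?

4

Early-start (Job 1@1, Job 2@1, Job 3@4, Job 4@1) gives peak 9: d1:9  d2:5  d3:4  d4:2  d5:2  d6:2  d7:2  d8:0  d9:0.
Shift Job 1→4, Job 4→8.
Schedule Job 1@4, Job 2@1, Job 3@4, Job 4@8: d1:4  d2:4  d3:4  d4:3  d5:3  d6:2  d7:2  d8:4  d9:0 — peak 4.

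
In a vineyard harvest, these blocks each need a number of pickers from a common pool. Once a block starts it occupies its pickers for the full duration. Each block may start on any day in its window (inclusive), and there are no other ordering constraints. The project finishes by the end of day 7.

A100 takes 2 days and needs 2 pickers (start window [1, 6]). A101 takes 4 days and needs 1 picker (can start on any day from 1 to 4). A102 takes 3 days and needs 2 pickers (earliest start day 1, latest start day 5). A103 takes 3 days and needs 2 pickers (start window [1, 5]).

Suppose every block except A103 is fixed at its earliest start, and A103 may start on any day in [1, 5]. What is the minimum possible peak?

A103@1: d1:7  d2:7  d3:5  d4:1  d5:0  d6:0  d7:0 → peak 7
A103@2: d1:5  d2:7  d3:5  d4:3  d5:0  d6:0  d7:0 → peak 7
A103@3: d1:5  d2:5  d3:5  d4:3  d5:2  d6:0  d7:0 → peak 5
A103@4: d1:5  d2:5  d3:3  d4:3  d5:2  d6:2  d7:0 → peak 5
A103@5: d1:5  d2:5  d3:3  d4:1  d5:2  d6:2  d7:2 → peak 5
Best is A103@3, peak 5.

5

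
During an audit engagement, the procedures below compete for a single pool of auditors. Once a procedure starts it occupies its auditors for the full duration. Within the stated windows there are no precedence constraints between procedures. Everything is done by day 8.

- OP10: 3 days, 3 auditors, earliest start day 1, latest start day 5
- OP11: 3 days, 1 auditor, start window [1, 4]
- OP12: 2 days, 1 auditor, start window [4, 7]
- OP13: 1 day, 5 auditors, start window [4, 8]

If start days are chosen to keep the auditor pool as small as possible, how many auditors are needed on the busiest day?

Early-start (OP10@1, OP11@1, OP12@4, OP13@4) gives peak 6: d1:4  d2:4  d3:4  d4:6  d5:1  d6:0  d7:0  d8:0.
Shift OP13→6.
Schedule OP10@1, OP11@1, OP12@4, OP13@6: d1:4  d2:4  d3:4  d4:1  d5:1  d6:5  d7:0  d8:0 — peak 5.

5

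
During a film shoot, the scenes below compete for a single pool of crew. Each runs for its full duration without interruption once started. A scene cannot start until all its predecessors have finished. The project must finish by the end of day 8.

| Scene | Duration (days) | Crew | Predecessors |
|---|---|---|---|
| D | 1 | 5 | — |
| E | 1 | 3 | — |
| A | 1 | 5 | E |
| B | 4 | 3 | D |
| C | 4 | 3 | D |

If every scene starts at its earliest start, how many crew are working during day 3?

At early start, day 3 has: B, C.
Demand: 3 + 3 = 6.

6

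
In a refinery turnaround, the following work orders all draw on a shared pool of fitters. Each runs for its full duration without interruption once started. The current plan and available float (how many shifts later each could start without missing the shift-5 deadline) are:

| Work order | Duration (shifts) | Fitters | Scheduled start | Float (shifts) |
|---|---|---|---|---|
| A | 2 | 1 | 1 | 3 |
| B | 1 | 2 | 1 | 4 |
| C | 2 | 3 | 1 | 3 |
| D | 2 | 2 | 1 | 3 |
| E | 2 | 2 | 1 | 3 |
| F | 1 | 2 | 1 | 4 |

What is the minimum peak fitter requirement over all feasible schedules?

Early-start (A@1, B@1, C@1, D@1, E@1, F@1) gives peak 12: s1:12  s2:8  s3:0  s4:0  s5:0.
Shift B→3, D→3, E→4, F→5.
Schedule A@1, B@3, C@1, D@3, E@4, F@5: s1:4  s2:4  s3:4  s4:4  s5:4 — peak 4.
Total fitter-shifts = 20 over 5 shifts ⇒ peak ≥ ⌈20/5⌉ = 4, so 4 is optimal.

4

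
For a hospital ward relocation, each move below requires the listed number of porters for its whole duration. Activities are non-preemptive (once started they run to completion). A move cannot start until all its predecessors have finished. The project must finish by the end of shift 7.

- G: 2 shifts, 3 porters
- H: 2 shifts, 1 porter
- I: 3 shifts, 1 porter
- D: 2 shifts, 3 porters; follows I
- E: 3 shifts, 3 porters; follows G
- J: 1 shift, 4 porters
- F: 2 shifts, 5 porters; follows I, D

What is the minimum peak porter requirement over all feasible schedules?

Early-start (G@1, H@1, I@1, D@4, E@3, J@1, F@6) gives peak 9: s1:9  s2:5  s3:4  s4:6  s5:6  s6:5  s7:5.
Shift J→3.
Schedule G@1, H@1, I@1, D@4, E@3, J@3, F@6: s1:5  s2:5  s3:8  s4:6  s5:6  s6:5  s7:5 — peak 8.

8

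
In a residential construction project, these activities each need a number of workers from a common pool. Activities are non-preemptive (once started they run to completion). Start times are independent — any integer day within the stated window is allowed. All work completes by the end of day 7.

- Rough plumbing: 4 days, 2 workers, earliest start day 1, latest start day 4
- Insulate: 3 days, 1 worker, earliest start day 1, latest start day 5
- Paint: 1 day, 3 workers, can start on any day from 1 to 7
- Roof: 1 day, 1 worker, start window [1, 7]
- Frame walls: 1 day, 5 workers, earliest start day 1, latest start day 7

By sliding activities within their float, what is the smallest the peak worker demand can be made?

Early-start (Rough plumbing@1, Insulate@1, Paint@1, Roof@1, Frame walls@1) gives peak 12: d1:12  d2:3  d3:3  d4:2  d5:0  d6:0  d7:0.
Shift Paint→4, Frame walls→5.
Schedule Rough plumbing@1, Insulate@1, Paint@4, Roof@1, Frame walls@5: d1:4  d2:3  d3:3  d4:5  d5:5  d6:0  d7:0 — peak 5.

5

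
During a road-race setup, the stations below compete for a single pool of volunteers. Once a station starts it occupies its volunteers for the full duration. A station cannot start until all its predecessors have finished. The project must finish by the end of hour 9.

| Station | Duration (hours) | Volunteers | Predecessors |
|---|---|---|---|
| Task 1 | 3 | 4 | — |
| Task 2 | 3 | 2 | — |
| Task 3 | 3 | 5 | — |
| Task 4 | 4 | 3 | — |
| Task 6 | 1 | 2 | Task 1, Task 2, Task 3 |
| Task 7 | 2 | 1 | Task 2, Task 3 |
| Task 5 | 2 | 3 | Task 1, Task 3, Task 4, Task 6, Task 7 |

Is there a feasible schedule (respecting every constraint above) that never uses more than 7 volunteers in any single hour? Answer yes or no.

no

The minimum achievable peak is 8; 7 < 8, so no feasible schedule stays within the cap.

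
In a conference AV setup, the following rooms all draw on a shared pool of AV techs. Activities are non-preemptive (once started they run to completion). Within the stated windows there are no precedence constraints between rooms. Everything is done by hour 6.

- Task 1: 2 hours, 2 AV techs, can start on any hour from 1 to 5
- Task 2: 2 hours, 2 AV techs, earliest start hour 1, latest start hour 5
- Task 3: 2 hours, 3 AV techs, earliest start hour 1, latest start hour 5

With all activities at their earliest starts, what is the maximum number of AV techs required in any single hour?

7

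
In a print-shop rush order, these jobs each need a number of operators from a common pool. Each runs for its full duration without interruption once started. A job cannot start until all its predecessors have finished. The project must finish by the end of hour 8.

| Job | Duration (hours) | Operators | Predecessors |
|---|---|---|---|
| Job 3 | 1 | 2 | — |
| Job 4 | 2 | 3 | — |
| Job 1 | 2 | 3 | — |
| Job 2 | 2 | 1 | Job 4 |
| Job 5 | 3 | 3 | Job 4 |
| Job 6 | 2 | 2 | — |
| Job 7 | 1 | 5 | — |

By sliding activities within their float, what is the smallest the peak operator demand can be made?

Early-start (Job 3@1, Job 4@1, Job 1@1, Job 2@3, Job 5@3, Job 6@1, Job 7@1) gives peak 15: h1:15  h2:8  h3:4  h4:4  h5:3  h6:0  h7:0  h8:0.
Shift Job 1→3, Job 5→5, Job 6→5, Job 7→8.
Schedule Job 3@1, Job 4@1, Job 1@3, Job 2@3, Job 5@5, Job 6@5, Job 7@8: h1:5  h2:3  h3:4  h4:4  h5:5  h6:5  h7:3  h8:5 — peak 5.
Total operator-hours = 34 over 8 hours ⇒ peak ≥ ⌈34/8⌉ = 5, so 5 is optimal.

5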